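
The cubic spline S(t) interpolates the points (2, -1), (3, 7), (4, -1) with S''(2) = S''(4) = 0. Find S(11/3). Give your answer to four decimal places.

With m_i denoting the second derivative at x_i, h_i = 1, 1, and Δ_i = (y_(i+1) − y_i)/h_i = 8, -8:
  1·m_0 + 4·m_1 + 1·m_2 = 6(Δ_1 - Δ_0) = -96
Natural end conditions: m_0 = m_2 = 0.
Forward elimination and back-substitution give m_0 = 0, m_1 = -24, m_2 = 0.
On [3, 4], S(t) = 7 + 0·(t - 3) - 12·(t - 3)² + 4·(t - 3)³.
With (t - 3) = 2/3: S(11/3) = 77/27.

2.8519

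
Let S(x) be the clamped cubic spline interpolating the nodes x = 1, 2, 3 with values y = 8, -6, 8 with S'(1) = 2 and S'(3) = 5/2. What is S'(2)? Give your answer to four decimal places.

Write σ_i for S''(x_i). With h_i = 1, 1 and divided differences Δ_i = -14, 14, the continuity of S' gives the tridiagonal system
  1·σ_0 + 4·σ_1 + 1·σ_2 = 6(Δ_1 - Δ_0) = 168
Clamped end conditions give two more equations: 2h_0·σ_0 + h_0·σ_1 = 6(Δ_0 - S'(1)) = -96 and h_1·σ_1 + 2h_1·σ_2 = 6(S'(3) - Δ_1) = -69.
Forward elimination and back-substitution give σ_0 = -359/4, σ_1 = 167/2, σ_2 = -305/4.
On [2, 3], S'(x) = b_1 + 2c_1·(x - 2) + 3d_1·(x - 2)² with b_1 = Δ_1 - h_1(2σ_1 + σ_2)/6 = -9/8, c_1 = σ_1/2 = 167/4, d_1 = (σ_2 - σ_1)/(6h_1) = -213/8. So S'(2) = -9/8.

-1.1250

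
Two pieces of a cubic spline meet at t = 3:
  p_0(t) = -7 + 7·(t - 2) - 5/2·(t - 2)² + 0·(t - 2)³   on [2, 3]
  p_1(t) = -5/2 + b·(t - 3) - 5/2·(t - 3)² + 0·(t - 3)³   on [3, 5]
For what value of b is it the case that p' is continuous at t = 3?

2

p_0'(t) = 7 - 5·(t - 2) + 0·(t - 2)², so p_0'(3) = 2. On the right, p_1'(3) = b, so b = 2.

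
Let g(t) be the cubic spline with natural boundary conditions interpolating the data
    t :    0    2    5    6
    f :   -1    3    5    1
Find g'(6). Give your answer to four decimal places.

Put σ_i = g'' at the i-th knot. Here h = (2, 3, 1) and Δ = (2, 2/3, -4), so the interior equations h_(i-1)·σ_(i-1) + 2(h_(i-1)+h_i)·σ_i + h_i·σ_(i+1) = 6(Δ_i − Δ_(i-1)) read
  2·σ_0 + 10·σ_1 + 3·σ_2 = 6(Δ_1 - Δ_0) = -8
  3·σ_1 + 8·σ_2 + 1·σ_3 = 6(Δ_2 - Δ_1) = -28
Natural end conditions: σ_0 = σ_3 = 0.
Solving: σ_0 = 0, σ_1 = 20/71, σ_2 = -256/71, σ_3 = 0.
On [5, 6], g'(t) = b_2 + 2c_2·(t - 5) + 3d_2·(t - 5)² with b_2 = Δ_2 - h_2(2σ_2 + σ_3)/6 = -596/213, c_2 = σ_2/2 = -128/71, d_2 = (σ_3 - σ_2)/(6h_2) = 128/213. So g'(6) = -980/213.

-4.6009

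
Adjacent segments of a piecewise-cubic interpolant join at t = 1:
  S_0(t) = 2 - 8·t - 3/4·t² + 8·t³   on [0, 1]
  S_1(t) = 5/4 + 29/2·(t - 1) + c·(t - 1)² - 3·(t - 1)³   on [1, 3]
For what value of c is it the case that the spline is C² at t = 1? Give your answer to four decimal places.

S_0''(t) = -3/2 + 48·t, so S_0''(1) = 93/2. On the right, S_1''(1) = 2c, so c = 93/4.

23.2500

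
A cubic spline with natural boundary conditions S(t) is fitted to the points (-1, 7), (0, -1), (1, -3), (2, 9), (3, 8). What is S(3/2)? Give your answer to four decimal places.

Write σ_i for S''(x_i). With h_i = 1, 1, 1, 1 and divided differences Δ_i = -8, -2, 12, -1, the continuity of S' gives the tridiagonal system
  1·σ_0 + 4·σ_1 + 1·σ_2 = 6(Δ_1 - Δ_0) = 36
  1·σ_1 + 4·σ_2 + 1·σ_3 = 6(Δ_2 - Δ_1) = 84
  1·σ_2 + 4·σ_3 + 1·σ_4 = 6(Δ_3 - Δ_2) = -78
Natural end conditions: σ_0 = σ_4 = 0.
Solving the tridiagonal system: σ_0 = 0, σ_1 = 9/4, σ_2 = 27, σ_3 = -105/4, σ_4 = 0.
On [1, 2], S(t) = -3 + 59/8·(t - 1) + 27/2·(t - 1)² - 71/8·(t - 1)³.
With (t - 1) = 1/2: S(3/2) = 189/64.

2.9531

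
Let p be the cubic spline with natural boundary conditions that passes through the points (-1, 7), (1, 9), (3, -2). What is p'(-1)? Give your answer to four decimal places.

With M_i denoting the second derivative at x_i, h_i = 2, 2, and Δ_i = (y_(i+1) − y_i)/h_i = 1, -11/2:
  2·M_0 + 8·M_1 + 2·M_2 = 6(Δ_1 - Δ_0) = -39
Natural end conditions: M_0 = M_2 = 0.
Forward elimination and back-substitution give M_0 = 0, M_1 = -39/8, M_2 = 0.
On [-1, 1], p'(x) = b_0 + 2c_0·(x + 1) + 3d_0·(x + 1)² with b_0 = Δ_0 - h_0(2M_0 + M_1)/6 = 21/8, c_0 = M_0/2 = 0, d_0 = (M_1 - M_0)/(6h_0) = -13/32. So p'(-1) = 21/8.

2.6250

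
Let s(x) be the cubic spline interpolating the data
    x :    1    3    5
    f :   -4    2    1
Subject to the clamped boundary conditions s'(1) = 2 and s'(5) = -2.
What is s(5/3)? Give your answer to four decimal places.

Write M_i for s''(x_i). With h_i = 2, 2 and divided differences Δ_i = 3, -1/2, the continuity of s' gives the tridiagonal system
  2·M_0 + 8·M_1 + 2·M_2 = 6(Δ_1 - Δ_0) = -21
Clamped end conditions give two more equations: 2h_0·M_0 + h_0·M_1 = 6(Δ_0 - s'(1)) = 6 and h_1·M_1 + 2h_1·M_2 = 6(s'(5) - Δ_1) = -9.
Hence M_0 = 25/8, M_1 = -13/4, M_2 = -5/8.
On [1, 3], s(x) = -4 + 2·(x - 1) + 25/16·(x - 1)² - 17/32·(x - 1)³.
With (x - 1) = 2/3: s(5/3) = -115/54.

-2.1296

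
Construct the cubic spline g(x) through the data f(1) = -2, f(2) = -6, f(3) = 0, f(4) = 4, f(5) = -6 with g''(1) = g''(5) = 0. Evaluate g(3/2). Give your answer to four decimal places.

With m_i denoting the second derivative at x_i, h_i = 1, 1, 1, 1, and Δ_i = (y_(i+1) − y_i)/h_i = -4, 6, 4, -10:
  1·m_0 + 4·m_1 + 1·m_2 = 6(Δ_1 - Δ_0) = 60
  1·m_1 + 4·m_2 + 1·m_3 = 6(Δ_2 - Δ_1) = -12
  1·m_2 + 4·m_3 + 1·m_4 = 6(Δ_3 - Δ_2) = -84
Natural end conditions: m_0 = m_4 = 0.
Solving: m_0 = 0, m_1 = 108/7, m_2 = -12/7, m_3 = -144/7, m_4 = 0.
On [1, 2], g(x) = -2 - 46/7·(x - 1) + 0·(x - 1)² + 18/7·(x - 1)³.
With (x - 1) = 1/2: g(3/2) = -139/28.

-4.9643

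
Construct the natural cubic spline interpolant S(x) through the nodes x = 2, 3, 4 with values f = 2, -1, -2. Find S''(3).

3

Put σ_i = S'' at the i-th knot. Here h = (1, 1) and Δ = (-3, -1), so the interior equations h_(i-1)·σ_(i-1) + 2(h_(i-1)+h_i)·σ_i + h_i·σ_(i+1) = 6(Δ_i − Δ_(i-1)) read
  1·σ_0 + 4·σ_1 + 1·σ_2 = 6(Δ_1 - Δ_0) = 12
Natural end conditions: σ_0 = σ_2 = 0.
Hence σ_0 = 0, σ_1 = 3, σ_2 = 0.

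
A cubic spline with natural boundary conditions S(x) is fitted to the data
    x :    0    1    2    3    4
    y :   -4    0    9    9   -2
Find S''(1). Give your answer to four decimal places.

Write M_i for S''(x_i). With h_i = 1, 1, 1, 1 and divided differences Δ_i = 4, 9, 0, -11, the continuity of S' gives the tridiagonal system
  1·M_0 + 4·M_1 + 1·M_2 = 6(Δ_1 - Δ_0) = 30
  1·M_1 + 4·M_2 + 1·M_3 = 6(Δ_2 - Δ_1) = -54
  1·M_2 + 4·M_3 + 1·M_4 = 6(Δ_3 - Δ_2) = -66
Natural end conditions: M_0 = M_4 = 0.
Hence M_0 = 0, M_1 = 75/7, M_2 = -90/7, M_3 = -93/7, M_4 = 0.

10.7143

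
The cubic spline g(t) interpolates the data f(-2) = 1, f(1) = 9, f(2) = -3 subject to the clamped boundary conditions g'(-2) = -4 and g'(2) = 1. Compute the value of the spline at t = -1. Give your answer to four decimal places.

With σ_i denoting the second derivative at x_i, h_i = 3, 1, and Δ_i = (y_(i+1) − y_i)/h_i = 8/3, -12:
  3·σ_0 + 8·σ_1 + 1·σ_2 = 6(Δ_1 - Δ_0) = -88
Clamped end conditions give two more equations: 2h_0·σ_0 + h_0·σ_1 = 6(Δ_0 - g'(-2)) = 40 and h_1·σ_1 + 2h_1·σ_2 = 6(g'(2) - Δ_1) = 78.
Forward elimination and back-substitution give σ_0 = 227/12, σ_1 = -49/2, σ_2 = 205/4.
On [-2, 1], g(t) = 1 - 4·(t + 2) + 227/24·(t + 2)² - 521/216·(t + 2)³.
With (t + 2) = 1: g(-1) = 437/108.

4.0463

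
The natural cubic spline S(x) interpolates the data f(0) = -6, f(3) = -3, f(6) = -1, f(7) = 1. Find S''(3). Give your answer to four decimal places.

-0.4598

Put σ_i = S'' at the i-th knot. Here h = (3, 3, 1) and Δ = (1, 2/3, 2), so the interior equations h_(i-1)·σ_(i-1) + 2(h_(i-1)+h_i)·σ_i + h_i·σ_(i+1) = 6(Δ_i − Δ_(i-1)) read
  3·σ_0 + 12·σ_1 + 3·σ_2 = 6(Δ_1 - Δ_0) = -2
  3·σ_1 + 8·σ_2 + 1·σ_3 = 6(Δ_2 - Δ_1) = 8
Natural end conditions: σ_0 = σ_3 = 0.
Solving: σ_0 = 0, σ_1 = -40/87, σ_2 = 34/29, σ_3 = 0.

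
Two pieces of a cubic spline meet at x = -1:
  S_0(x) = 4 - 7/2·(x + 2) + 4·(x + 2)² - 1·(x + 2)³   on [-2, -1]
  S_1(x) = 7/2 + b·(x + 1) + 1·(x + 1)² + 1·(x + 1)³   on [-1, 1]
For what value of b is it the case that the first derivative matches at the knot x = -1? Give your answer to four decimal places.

S_0'(x) = -7/2 + 8·(x + 2) - 3·(x + 2)², so S_0'(-1) = 3/2. On the right, S_1'(-1) = b, so b = 3/2.

1.5000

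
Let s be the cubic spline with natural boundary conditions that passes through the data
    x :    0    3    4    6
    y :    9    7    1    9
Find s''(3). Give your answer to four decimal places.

Put M_i = s'' at the i-th knot. Here h = (3, 1, 2) and Δ = (-2/3, -6, 4), so the interior equations h_(i-1)·M_(i-1) + 2(h_(i-1)+h_i)·M_i + h_i·M_(i+1) = 6(Δ_i − Δ_(i-1)) read
  3·M_0 + 8·M_1 + 1·M_2 = 6(Δ_1 - Δ_0) = -32
  1·M_1 + 6·M_2 + 2·M_3 = 6(Δ_2 - Δ_1) = 60
Natural end conditions: M_0 = M_3 = 0.
Hence M_0 = 0, M_1 = -252/47, M_2 = 512/47, M_3 = 0.

-5.3617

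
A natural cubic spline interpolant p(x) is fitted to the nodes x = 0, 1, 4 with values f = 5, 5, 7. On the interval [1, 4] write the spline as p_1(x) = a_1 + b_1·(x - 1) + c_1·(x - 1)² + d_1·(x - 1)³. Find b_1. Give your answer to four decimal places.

Put M_i = p'' at the i-th knot. Here h = (1, 3) and Δ = (0, 2/3), so the interior equations h_(i-1)·M_(i-1) + 2(h_(i-1)+h_i)·M_i + h_i·M_(i+1) = 6(Δ_i − Δ_(i-1)) read
  1·M_0 + 8·M_1 + 3·M_2 = 6(Δ_1 - Δ_0) = 4
Natural end conditions: M_0 = M_2 = 0.
Solving the tridiagonal system: M_0 = 0, M_1 = 1/2, M_2 = 0.
On [1, 4], with p_1(x) = a_1 + b_1·(x - 1) + c_1·(x - 1)² + d_1·(x - 1)³: c_1 = M_1/2 = 1/4, d_1 = (M_2 - M_1)/(6h_1) = -1/36, b_1 = Δ_1 - h_1(2M_1 + M_2)/6 = 1/6.

0.1667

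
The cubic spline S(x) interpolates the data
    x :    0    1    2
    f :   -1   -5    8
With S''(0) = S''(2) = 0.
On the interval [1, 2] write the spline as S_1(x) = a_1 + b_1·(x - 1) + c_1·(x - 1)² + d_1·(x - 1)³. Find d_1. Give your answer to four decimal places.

-4.2500

With m_i denoting the second derivative at x_i, h_i = 1, 1, and Δ_i = (y_(i+1) − y_i)/h_i = -4, 13:
  1·m_0 + 4·m_1 + 1·m_2 = 6(Δ_1 - Δ_0) = 102
Natural end conditions: m_0 = m_2 = 0.
Forward elimination and back-substitution give m_0 = 0, m_1 = 51/2, m_2 = 0.
On [1, 2], with S_1(x) = a_1 + b_1·(x - 1) + c_1·(x - 1)² + d_1·(x - 1)³: c_1 = m_1/2 = 51/4, d_1 = (m_2 - m_1)/(6h_1) = -17/4, b_1 = Δ_1 - h_1(2m_1 + m_2)/6 = 9/2.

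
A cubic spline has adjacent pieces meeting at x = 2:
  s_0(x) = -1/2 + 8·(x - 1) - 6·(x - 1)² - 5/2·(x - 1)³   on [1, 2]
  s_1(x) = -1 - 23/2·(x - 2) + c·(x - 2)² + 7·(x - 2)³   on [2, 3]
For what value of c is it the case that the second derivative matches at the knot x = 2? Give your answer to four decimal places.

-13.5000

s_0''(x) = -12 - 15·(x - 1), so s_0''(2) = -27. On the right, s_1''(2) = 2c, so c = -27/2.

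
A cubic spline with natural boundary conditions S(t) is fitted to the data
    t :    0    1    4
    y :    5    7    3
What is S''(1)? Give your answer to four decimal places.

With m_i denoting the second derivative at x_i, h_i = 1, 3, and Δ_i = (y_(i+1) − y_i)/h_i = 2, -4/3:
  1·m_0 + 8·m_1 + 3·m_2 = 6(Δ_1 - Δ_0) = -20
Natural end conditions: m_0 = m_2 = 0.
Hence m_0 = 0, m_1 = -5/2, m_2 = 0.

-2.5000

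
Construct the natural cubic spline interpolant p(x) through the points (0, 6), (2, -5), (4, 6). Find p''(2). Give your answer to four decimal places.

Put M_i = p'' at the i-th knot. Here h = (2, 2) and Δ = (-11/2, 11/2), so the interior equations h_(i-1)·M_(i-1) + 2(h_(i-1)+h_i)·M_i + h_i·M_(i+1) = 6(Δ_i − Δ_(i-1)) read
  2·M_0 + 8·M_1 + 2·M_2 = 6(Δ_1 - Δ_0) = 66
Natural end conditions: M_0 = M_2 = 0.
Forward elimination and back-substitution give M_0 = 0, M_1 = 33/4, M_2 = 0.

8.2500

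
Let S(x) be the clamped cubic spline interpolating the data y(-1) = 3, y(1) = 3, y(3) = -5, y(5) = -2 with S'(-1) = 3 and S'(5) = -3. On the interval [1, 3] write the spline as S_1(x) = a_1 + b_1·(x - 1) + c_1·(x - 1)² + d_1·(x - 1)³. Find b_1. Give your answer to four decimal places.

-3.7000

With M_i denoting the second derivative at x_i, h_i = 2, 2, 2, and Δ_i = (y_(i+1) − y_i)/h_i = 0, -4, 3/2:
  2·M_0 + 8·M_1 + 2·M_2 = 6(Δ_1 - Δ_0) = -24
  2·M_1 + 8·M_2 + 2·M_3 = 6(Δ_2 - Δ_1) = 33
Clamped end conditions give two more equations: 2h_0·M_0 + h_0·M_1 = 6(Δ_0 - S'(-1)) = -18 and h_2·M_2 + 2h_2·M_3 = 6(S'(5) - Δ_2) = -27.
Solving: M_0 = -23/10, M_1 = -22/5, M_2 = 79/10, M_3 = -107/10.
On [1, 3], with S_1(x) = a_1 + b_1·(x - 1) + c_1·(x - 1)² + d_1·(x - 1)³: c_1 = M_1/2 = -11/5, d_1 = (M_2 - M_1)/(6h_1) = 41/40, b_1 = Δ_1 - h_1(2M_1 + M_2)/6 = -37/10.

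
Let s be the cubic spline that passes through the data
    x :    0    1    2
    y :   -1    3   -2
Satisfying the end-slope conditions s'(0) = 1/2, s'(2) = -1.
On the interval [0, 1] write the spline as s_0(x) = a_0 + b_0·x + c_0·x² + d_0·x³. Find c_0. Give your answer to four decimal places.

11.6250

Write M_i for s''(x_i). With h_i = 1, 1 and divided differences Δ_i = 4, -5, the continuity of s' gives the tridiagonal system
  1·M_0 + 4·M_1 + 1·M_2 = 6(Δ_1 - Δ_0) = -54
Clamped end conditions give two more equations: 2h_0·M_0 + h_0·M_1 = 6(Δ_0 - s'(0)) = 21 and h_1·M_1 + 2h_1·M_2 = 6(s'(2) - Δ_1) = 24.
Solving: M_0 = 93/4, M_1 = -51/2, M_2 = 99/4.
On [0, 1], with s_0(x) = a_0 + b_0·x + c_0·x² + d_0·x³: c_0 = M_0/2 = 93/8, d_0 = (M_1 - M_0)/(6h_0) = -65/8, b_0 = Δ_0 - h_0(2M_0 + M_1)/6 = 1/2.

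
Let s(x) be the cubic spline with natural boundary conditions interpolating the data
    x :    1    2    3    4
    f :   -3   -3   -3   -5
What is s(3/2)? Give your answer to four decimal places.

Put M_i = s'' at the i-th knot. Here h = (1, 1, 1) and Δ = (0, 0, -2), so the interior equations h_(i-1)·M_(i-1) + 2(h_(i-1)+h_i)·M_i + h_i·M_(i+1) = 6(Δ_i − Δ_(i-1)) read
  1·M_0 + 4·M_1 + 1·M_2 = 6(Δ_1 - Δ_0) = 0
  1·M_1 + 4·M_2 + 1·M_3 = 6(Δ_2 - Δ_1) = -12
Natural end conditions: M_0 = M_3 = 0.
Solving: M_0 = 0, M_1 = 4/5, M_2 = -16/5, M_3 = 0.
On [1, 2], s(x) = -3 - 2/15·(x - 1) + 0·(x - 1)² + 2/15·(x - 1)³.
With (x - 1) = 1/2: s(3/2) = -61/20.

-3.0500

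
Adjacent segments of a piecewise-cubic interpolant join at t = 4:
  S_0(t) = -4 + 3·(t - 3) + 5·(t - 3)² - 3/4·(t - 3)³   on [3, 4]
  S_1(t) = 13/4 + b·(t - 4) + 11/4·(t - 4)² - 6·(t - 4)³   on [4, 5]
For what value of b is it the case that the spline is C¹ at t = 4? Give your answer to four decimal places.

S_0'(t) = 3 + 10·(t - 3) - 9/4·(t - 3)², so S_0'(4) = 43/4. On the right, S_1'(4) = b, so b = 43/4.

10.7500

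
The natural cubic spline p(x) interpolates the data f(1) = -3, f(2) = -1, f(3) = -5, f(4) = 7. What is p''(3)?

Write M_i for p''(x_i). With h_i = 1, 1, 1 and divided differences Δ_i = 2, -4, 12, the continuity of p' gives the tridiagonal system
  1·M_0 + 4·M_1 + 1·M_2 = 6(Δ_1 - Δ_0) = -36
  1·M_1 + 4·M_2 + 1·M_3 = 6(Δ_2 - Δ_1) = 96
Natural end conditions: M_0 = M_3 = 0.
Solving: M_0 = 0, M_1 = -16, M_2 = 28, M_3 = 0.

28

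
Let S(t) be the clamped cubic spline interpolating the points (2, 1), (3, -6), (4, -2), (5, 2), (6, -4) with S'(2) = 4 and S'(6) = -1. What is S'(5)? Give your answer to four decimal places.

With σ_i denoting the second derivative at x_i, h_i = 1, 1, 1, 1, and Δ_i = (y_(i+1) − y_i)/h_i = -7, 4, 4, -6:
  1·σ_0 + 4·σ_1 + 1·σ_2 = 6(Δ_1 - Δ_0) = 66
  1·σ_1 + 4·σ_2 + 1·σ_3 = 6(Δ_2 - Δ_1) = 0
  1·σ_2 + 4·σ_3 + 1·σ_4 = 6(Δ_3 - Δ_2) = -60
Clamped end conditions give two more equations: 2h_0·σ_0 + h_0·σ_1 = 6(Δ_0 - S'(2)) = -66 and h_3·σ_3 + 2h_3·σ_4 = 6(S'(6) - Δ_3) = 30.
Forward elimination and back-substitution give σ_0 = -332/7, σ_1 = 202/7, σ_2 = -2, σ_3 = -146/7, σ_4 = 178/7.
On [5, 6], S'(t) = b_3 + 2c_3·(t - 5) + 3d_3·(t - 5)² with b_3 = Δ_3 - h_3(2σ_3 + σ_4)/6 = -23/7, c_3 = σ_3/2 = -73/7, d_3 = (σ_4 - σ_3)/(6h_3) = 54/7. So S'(5) = -23/7.

-3.2857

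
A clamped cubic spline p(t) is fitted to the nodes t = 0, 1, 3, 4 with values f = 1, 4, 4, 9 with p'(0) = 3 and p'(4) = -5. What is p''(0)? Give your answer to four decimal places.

Put σ_i = p'' at the i-th knot. Here h = (1, 2, 1) and Δ = (3, 0, 5), so the interior equations h_(i-1)·σ_(i-1) + 2(h_(i-1)+h_i)·σ_i + h_i·σ_(i+1) = 6(Δ_i − Δ_(i-1)) read
  1·σ_0 + 6·σ_1 + 2·σ_2 = 6(Δ_1 - Δ_0) = -18
  2·σ_1 + 6·σ_2 + 1·σ_3 = 6(Δ_2 - Δ_1) = 30
Clamped end conditions give two more equations: 2h_0·σ_0 + h_0·σ_1 = 6(Δ_0 - p'(0)) = 0 and h_2·σ_2 + 2h_2·σ_3 = 6(p'(4) - Δ_2) = -60.
Hence σ_0 = 146/35, σ_1 = -292/35, σ_2 = 488/35, σ_3 = -1294/35.

4.1714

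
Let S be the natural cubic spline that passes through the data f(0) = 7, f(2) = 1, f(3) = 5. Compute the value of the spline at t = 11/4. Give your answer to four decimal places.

3.7266

Let σ_i = S''(x_i). Step sizes h_i = 2, 1; slopes of the chords Δ_i = (y_(i+1) - y_i)/h_i = -3, 4.
  2·σ_0 + 6·σ_1 + 1·σ_2 = 6(Δ_1 - Δ_0) = 42
Natural end conditions: σ_0 = σ_2 = 0.
Solving: σ_0 = 0, σ_1 = 7, σ_2 = 0.
On [2, 3], S(t) = 1 + 5/3·(t - 2) + 7/2·(t - 2)² - 7/6·(t - 2)³.
With (t - 2) = 3/4: S(11/4) = 477/128.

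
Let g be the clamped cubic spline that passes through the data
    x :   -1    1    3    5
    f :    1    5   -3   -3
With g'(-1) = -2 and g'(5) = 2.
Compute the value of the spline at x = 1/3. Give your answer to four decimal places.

Put σ_i = g'' at the i-th knot. Here h = (2, 2, 2) and Δ = (2, -4, 0), so the interior equations h_(i-1)·σ_(i-1) + 2(h_(i-1)+h_i)·σ_i + h_i·σ_(i+1) = 6(Δ_i − Δ_(i-1)) read
  2·σ_0 + 8·σ_1 + 2·σ_2 = 6(Δ_1 - Δ_0) = -36
  2·σ_1 + 8·σ_2 + 2·σ_3 = 6(Δ_2 - Δ_1) = 24
Clamped end conditions give two more equations: 2h_0·σ_0 + h_0·σ_1 = 6(Δ_0 - g'(-1)) = 24 and h_2·σ_2 + 2h_2·σ_3 = 6(g'(5) - Δ_2) = 12.
Solving the tridiagonal system: σ_0 = 152/15, σ_1 = -124/15, σ_2 = 74/15, σ_3 = 8/15.
On [-1, 1], g(x) = 1 - 2·(x + 1) + 76/15·(x + 1)² - 23/15·(x + 1)³.
With (x + 1) = 4/3: g(1/3) = 1501/405.

3.7062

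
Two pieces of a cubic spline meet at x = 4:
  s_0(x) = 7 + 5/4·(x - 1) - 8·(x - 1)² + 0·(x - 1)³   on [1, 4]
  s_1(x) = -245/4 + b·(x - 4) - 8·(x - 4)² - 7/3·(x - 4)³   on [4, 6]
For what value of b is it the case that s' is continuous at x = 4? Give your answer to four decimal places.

s_0'(x) = 5/4 - 16·(x - 1) + 0·(x - 1)², so s_0'(4) = -187/4. On the right, s_1'(4) = b, so b = -187/4.

-46.7500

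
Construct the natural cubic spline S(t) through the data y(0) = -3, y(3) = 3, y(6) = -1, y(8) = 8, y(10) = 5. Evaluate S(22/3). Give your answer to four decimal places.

Write M_i for S''(x_i). With h_i = 3, 3, 2, 2 and divided differences Δ_i = 2, -4/3, 9/2, -3/2, the continuity of S' gives the tridiagonal system
  3·M_0 + 12·M_1 + 3·M_2 = 6(Δ_1 - Δ_0) = -20
  3·M_1 + 10·M_2 + 2·M_3 = 6(Δ_2 - Δ_1) = 35
  2·M_2 + 8·M_3 + 2·M_4 = 6(Δ_3 - Δ_2) = -36
Natural end conditions: M_0 = M_4 = 0.
Solving the tridiagonal system: M_0 = 0, M_1 = -46/15, M_2 = 28/5, M_3 = -59/10, M_4 = 0.
On [6, 8], S(t) = -1 + 41/15·(t - 6) + 14/5·(t - 6)² - 23/24·(t - 6)³.
With (t - 6) = 4/3: S(22/3) = 2167/405.

5.3506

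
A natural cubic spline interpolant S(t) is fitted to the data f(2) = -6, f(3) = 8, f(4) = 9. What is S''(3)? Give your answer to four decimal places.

With M_i denoting the second derivative at x_i, h_i = 1, 1, and Δ_i = (y_(i+1) − y_i)/h_i = 14, 1:
  1·M_0 + 4·M_1 + 1·M_2 = 6(Δ_1 - Δ_0) = -78
Natural end conditions: M_0 = M_2 = 0.
Forward elimination and back-substitution give M_0 = 0, M_1 = -39/2, M_2 = 0.

-19.5000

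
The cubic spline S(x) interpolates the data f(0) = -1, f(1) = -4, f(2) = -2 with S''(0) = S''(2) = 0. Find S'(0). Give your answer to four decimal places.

Write m_i for S''(x_i). With h_i = 1, 1 and divided differences Δ_i = -3, 2, the continuity of S' gives the tridiagonal system
  1·m_0 + 4·m_1 + 1·m_2 = 6(Δ_1 - Δ_0) = 30
Natural end conditions: m_0 = m_2 = 0.
Forward elimination and back-substitution give m_0 = 0, m_1 = 15/2, m_2 = 0.
On [0, 1], S'(x) = b_0 + 2c_0·x + 3d_0·x² with b_0 = Δ_0 - h_0(2m_0 + m_1)/6 = -17/4, c_0 = m_0/2 = 0, d_0 = (m_1 - m_0)/(6h_0) = 5/4. So S'(0) = -17/4.

-4.2500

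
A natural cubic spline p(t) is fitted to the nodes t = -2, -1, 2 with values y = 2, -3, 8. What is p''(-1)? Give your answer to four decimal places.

6.5000

Let m_i = p''(x_i). Step sizes h_i = 1, 3; slopes of the chords Δ_i = (y_(i+1) - y_i)/h_i = -5, 11/3.
  1·m_0 + 8·m_1 + 3·m_2 = 6(Δ_1 - Δ_0) = 52
Natural end conditions: m_0 = m_2 = 0.
Solving the tridiagonal system: m_0 = 0, m_1 = 13/2, m_2 = 0.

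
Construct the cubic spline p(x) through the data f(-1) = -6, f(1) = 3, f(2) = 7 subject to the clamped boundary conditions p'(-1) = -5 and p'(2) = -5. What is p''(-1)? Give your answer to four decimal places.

14.7500

Put M_i = p'' at the i-th knot. Here h = (2, 1) and Δ = (9/2, 4), so the interior equations h_(i-1)·M_(i-1) + 2(h_(i-1)+h_i)·M_i + h_i·M_(i+1) = 6(Δ_i − Δ_(i-1)) read
  2·M_0 + 6·M_1 + 1·M_2 = 6(Δ_1 - Δ_0) = -3
Clamped end conditions give two more equations: 2h_0·M_0 + h_0·M_1 = 6(Δ_0 - p'(-1)) = 57 and h_1·M_1 + 2h_1·M_2 = 6(p'(2) - Δ_1) = -54.
Hence M_0 = 59/4, M_1 = -1, M_2 = -53/2.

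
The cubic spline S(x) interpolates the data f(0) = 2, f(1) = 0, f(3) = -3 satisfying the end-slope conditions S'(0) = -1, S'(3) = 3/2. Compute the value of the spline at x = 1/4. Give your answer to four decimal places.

Let σ_i = S''(x_i). Step sizes h_i = 1, 2; slopes of the chords Δ_i = (y_(i+1) - y_i)/h_i = -2, -3/2.
  1·σ_0 + 6·σ_1 + 2·σ_2 = 6(Δ_1 - Δ_0) = 3
Clamped end conditions give two more equations: 2h_0·σ_0 + h_0·σ_1 = 6(Δ_0 - S'(0)) = -6 and h_1·σ_1 + 2h_1·σ_2 = 6(S'(3) - Δ_1) = 18.
Hence σ_0 = -8/3, σ_1 = -2/3, σ_2 = 29/6.
On [0, 1], S(x) = 2 - 1·x - 4/3·x² + 1/3·x³.
With x = 1/4: S(1/4) = 107/64.

1.6719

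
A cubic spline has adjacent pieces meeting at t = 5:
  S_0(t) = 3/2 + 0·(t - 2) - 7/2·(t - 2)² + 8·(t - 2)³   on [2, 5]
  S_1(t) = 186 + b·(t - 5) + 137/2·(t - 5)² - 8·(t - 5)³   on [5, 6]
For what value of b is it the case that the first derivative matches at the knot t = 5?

S_0'(t) = 0 - 7·(t - 2) + 24·(t - 2)², so S_0'(5) = 195. On the right, S_1'(5) = b, so b = 195.

195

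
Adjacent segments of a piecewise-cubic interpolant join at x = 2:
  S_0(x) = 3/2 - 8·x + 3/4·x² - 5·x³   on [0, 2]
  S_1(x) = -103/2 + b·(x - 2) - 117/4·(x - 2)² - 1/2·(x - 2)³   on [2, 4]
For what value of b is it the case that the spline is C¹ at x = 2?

-65

S_0'(x) = -8 + 3/2·x - 15·x², so S_0'(2) = -65. On the right, S_1'(2) = b, so b = -65.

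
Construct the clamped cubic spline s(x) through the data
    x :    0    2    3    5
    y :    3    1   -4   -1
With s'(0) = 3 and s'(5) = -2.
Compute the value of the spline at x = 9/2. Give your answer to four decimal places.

-1.1084

With M_i denoting the second derivative at x_i, h_i = 2, 1, 2, and Δ_i = (y_(i+1) − y_i)/h_i = -1, -5, 3/2:
  2·M_0 + 6·M_1 + 1·M_2 = 6(Δ_1 - Δ_0) = -24
  1·M_1 + 6·M_2 + 2·M_3 = 6(Δ_2 - Δ_1) = 39
Clamped end conditions give two more equations: 2h_0·M_0 + h_0·M_1 = 6(Δ_0 - s'(0)) = -24 and h_2·M_2 + 2h_2·M_3 = 6(s'(5) - Δ_2) = -21.
Hence M_0 = -119/32, M_1 = -73/16, M_2 = 173/16, M_3 = -341/32.
On [3, 5], s(x) = -4 - 69/32·(x - 3) + 173/32·(x - 3)² - 229/128·(x - 3)³.
With (x - 3) = 3/2: s(9/2) = -1135/1024.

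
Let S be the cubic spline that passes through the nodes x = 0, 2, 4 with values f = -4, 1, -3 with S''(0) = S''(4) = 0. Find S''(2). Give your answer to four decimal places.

-3.3750

Let M_i = S''(x_i). Step sizes h_i = 2, 2; slopes of the chords Δ_i = (y_(i+1) - y_i)/h_i = 5/2, -2.
  2·M_0 + 8·M_1 + 2·M_2 = 6(Δ_1 - Δ_0) = -27
Natural end conditions: M_0 = M_2 = 0.
Forward elimination and back-substitution give M_0 = 0, M_1 = -27/8, M_2 = 0.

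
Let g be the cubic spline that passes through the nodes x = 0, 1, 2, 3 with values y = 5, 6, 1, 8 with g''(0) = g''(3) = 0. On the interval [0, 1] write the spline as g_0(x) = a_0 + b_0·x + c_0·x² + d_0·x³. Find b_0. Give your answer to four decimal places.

3.4000

Write M_i for g''(x_i). With h_i = 1, 1, 1 and divided differences Δ_i = 1, -5, 7, the continuity of g' gives the tridiagonal system
  1·M_0 + 4·M_1 + 1·M_2 = 6(Δ_1 - Δ_0) = -36
  1·M_1 + 4·M_2 + 1·M_3 = 6(Δ_2 - Δ_1) = 72
Natural end conditions: M_0 = M_3 = 0.
Hence M_0 = 0, M_1 = -72/5, M_2 = 108/5, M_3 = 0.
On [0, 1], with g_0(x) = a_0 + b_0·x + c_0·x² + d_0·x³: c_0 = M_0/2 = 0, d_0 = (M_1 - M_0)/(6h_0) = -12/5, b_0 = Δ_0 - h_0(2M_0 + M_1)/6 = 17/5.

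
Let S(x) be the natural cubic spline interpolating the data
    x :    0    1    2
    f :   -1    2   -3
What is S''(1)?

With m_i denoting the second derivative at x_i, h_i = 1, 1, and Δ_i = (y_(i+1) − y_i)/h_i = 3, -5:
  1·m_0 + 4·m_1 + 1·m_2 = 6(Δ_1 - Δ_0) = -48
Natural end conditions: m_0 = m_2 = 0.
Solving the tridiagonal system: m_0 = 0, m_1 = -12, m_2 = 0.

-12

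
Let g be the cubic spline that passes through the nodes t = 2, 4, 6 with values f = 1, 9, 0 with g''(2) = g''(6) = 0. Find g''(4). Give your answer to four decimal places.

Write m_i for g''(x_i). With h_i = 2, 2 and divided differences Δ_i = 4, -9/2, the continuity of g' gives the tridiagonal system
  2·m_0 + 8·m_1 + 2·m_2 = 6(Δ_1 - Δ_0) = -51
Natural end conditions: m_0 = m_2 = 0.
Hence m_0 = 0, m_1 = -51/8, m_2 = 0.

-6.3750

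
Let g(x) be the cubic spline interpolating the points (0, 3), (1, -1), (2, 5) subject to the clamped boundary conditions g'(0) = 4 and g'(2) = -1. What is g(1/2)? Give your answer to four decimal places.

1.4063

Put M_i = g'' at the i-th knot. Here h = (1, 1) and Δ = (-4, 6), so the interior equations h_(i-1)·M_(i-1) + 2(h_(i-1)+h_i)·M_i + h_i·M_(i+1) = 6(Δ_i − Δ_(i-1)) read
  1·M_0 + 4·M_1 + 1·M_2 = 6(Δ_1 - Δ_0) = 60
Clamped end conditions give two more equations: 2h_0·M_0 + h_0·M_1 = 6(Δ_0 - g'(0)) = -48 and h_1·M_1 + 2h_1·M_2 = 6(g'(2) - Δ_1) = -42.
Forward elimination and back-substitution give M_0 = -83/2, M_1 = 35, M_2 = -77/2.
On [0, 1], g(x) = 3 + 4·x - 83/4·x² + 51/4·x³.
With x = 1/2: g(1/2) = 45/32.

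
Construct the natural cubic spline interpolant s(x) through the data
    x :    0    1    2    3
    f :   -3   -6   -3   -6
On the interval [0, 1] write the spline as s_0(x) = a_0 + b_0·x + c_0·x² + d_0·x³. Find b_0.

Write M_i for s''(x_i). With h_i = 1, 1, 1 and divided differences Δ_i = -3, 3, -3, the continuity of s' gives the tridiagonal system
  1·M_0 + 4·M_1 + 1·M_2 = 6(Δ_1 - Δ_0) = 36
  1·M_1 + 4·M_2 + 1·M_3 = 6(Δ_2 - Δ_1) = -36
Natural end conditions: M_0 = M_3 = 0.
Solving the tridiagonal system: M_0 = 0, M_1 = 12, M_2 = -12, M_3 = 0.
On [0, 1], with s_0(x) = a_0 + b_0·x + c_0·x² + d_0·x³: c_0 = M_0/2 = 0, d_0 = (M_1 - M_0)/(6h_0) = 2, b_0 = Δ_0 - h_0(2M_0 + M_1)/6 = -5.

-5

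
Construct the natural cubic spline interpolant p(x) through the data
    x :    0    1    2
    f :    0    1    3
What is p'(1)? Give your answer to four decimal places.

1.5000

With σ_i denoting the second derivative at x_i, h_i = 1, 1, and Δ_i = (y_(i+1) − y_i)/h_i = 1, 2:
  1·σ_0 + 4·σ_1 + 1·σ_2 = 6(Δ_1 - Δ_0) = 6
Natural end conditions: σ_0 = σ_2 = 0.
Solving the tridiagonal system: σ_0 = 0, σ_1 = 3/2, σ_2 = 0.
On [1, 2], p'(x) = b_1 + 2c_1·(x - 1) + 3d_1·(x - 1)² with b_1 = Δ_1 - h_1(2σ_1 + σ_2)/6 = 3/2, c_1 = σ_1/2 = 3/4, d_1 = (σ_2 - σ_1)/(6h_1) = -1/4. So p'(1) = 3/2.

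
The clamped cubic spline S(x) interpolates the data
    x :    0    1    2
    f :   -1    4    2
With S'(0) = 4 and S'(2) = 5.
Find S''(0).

Let σ_i = S''(x_i). Step sizes h_i = 1, 1; slopes of the chords Δ_i = (y_(i+1) - y_i)/h_i = 5, -2.
  1·σ_0 + 4·σ_1 + 1·σ_2 = 6(Δ_1 - Δ_0) = -42
Clamped end conditions give two more equations: 2h_0·σ_0 + h_0·σ_1 = 6(Δ_0 - S'(0)) = 6 and h_1·σ_1 + 2h_1·σ_2 = 6(S'(2) - Δ_1) = 42.
Hence σ_0 = 14, σ_1 = -22, σ_2 = 32.

14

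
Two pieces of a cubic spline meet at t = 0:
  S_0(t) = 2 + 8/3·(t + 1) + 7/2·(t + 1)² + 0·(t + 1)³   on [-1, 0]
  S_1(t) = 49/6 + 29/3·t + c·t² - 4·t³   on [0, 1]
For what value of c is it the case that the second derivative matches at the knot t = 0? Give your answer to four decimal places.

S_0''(t) = 7 + 0·(t + 1), so S_0''(0) = 7. On the right, S_1''(0) = 2c, so c = 7/2.

3.5000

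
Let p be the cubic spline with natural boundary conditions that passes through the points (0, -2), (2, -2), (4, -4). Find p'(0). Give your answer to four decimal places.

0.2500

Let M_i = p''(x_i). Step sizes h_i = 2, 2; slopes of the chords Δ_i = (y_(i+1) - y_i)/h_i = 0, -1.
  2·M_0 + 8·M_1 + 2·M_2 = 6(Δ_1 - Δ_0) = -6
Natural end conditions: M_0 = M_2 = 0.
Hence M_0 = 0, M_1 = -3/4, M_2 = 0.
On [0, 2], p'(x) = b_0 + 2c_0·x + 3d_0·x² with b_0 = Δ_0 - h_0(2M_0 + M_1)/6 = 1/4, c_0 = M_0/2 = 0, d_0 = (M_1 - M_0)/(6h_0) = -1/16. So p'(0) = 1/4.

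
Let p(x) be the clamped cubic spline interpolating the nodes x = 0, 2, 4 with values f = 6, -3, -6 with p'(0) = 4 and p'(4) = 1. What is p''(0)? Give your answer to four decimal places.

With σ_i denoting the second derivative at x_i, h_i = 2, 2, and Δ_i = (y_(i+1) − y_i)/h_i = -9/2, -3/2:
  2·σ_0 + 8·σ_1 + 2·σ_2 = 6(Δ_1 - Δ_0) = 18
Clamped end conditions give two more equations: 2h_0·σ_0 + h_0·σ_1 = 6(Δ_0 - p'(0)) = -51 and h_1·σ_1 + 2h_1·σ_2 = 6(p'(4) - Δ_1) = 15.
Solving: σ_0 = -63/4, σ_1 = 6, σ_2 = 3/4.

-15.7500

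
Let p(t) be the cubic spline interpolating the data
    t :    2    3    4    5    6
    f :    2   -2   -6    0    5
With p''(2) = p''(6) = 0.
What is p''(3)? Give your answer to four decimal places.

Put σ_i = p'' at the i-th knot. Here h = (1, 1, 1, 1) and Δ = (-4, -4, 6, 5), so the interior equations h_(i-1)·σ_(i-1) + 2(h_(i-1)+h_i)·σ_i + h_i·σ_(i+1) = 6(Δ_i − Δ_(i-1)) read
  1·σ_0 + 4·σ_1 + 1·σ_2 = 6(Δ_1 - Δ_0) = 0
  1·σ_1 + 4·σ_2 + 1·σ_3 = 6(Δ_2 - Δ_1) = 60
  1·σ_2 + 4·σ_3 + 1·σ_4 = 6(Δ_3 - Δ_2) = -6
Natural end conditions: σ_0 = σ_4 = 0.
Forward elimination and back-substitution give σ_0 = 0, σ_1 = -123/28, σ_2 = 123/7, σ_3 = -165/28, σ_4 = 0.

-4.3929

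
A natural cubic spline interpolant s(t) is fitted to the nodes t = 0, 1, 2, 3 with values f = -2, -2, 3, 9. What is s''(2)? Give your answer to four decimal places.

Put m_i = s'' at the i-th knot. Here h = (1, 1, 1) and Δ = (0, 5, 6), so the interior equations h_(i-1)·m_(i-1) + 2(h_(i-1)+h_i)·m_i + h_i·m_(i+1) = 6(Δ_i − Δ_(i-1)) read
  1·m_0 + 4·m_1 + 1·m_2 = 6(Δ_1 - Δ_0) = 30
  1·m_1 + 4·m_2 + 1·m_3 = 6(Δ_2 - Δ_1) = 6
Natural end conditions: m_0 = m_3 = 0.
Solving: m_0 = 0, m_1 = 38/5, m_2 = -2/5, m_3 = 0.

-0.4000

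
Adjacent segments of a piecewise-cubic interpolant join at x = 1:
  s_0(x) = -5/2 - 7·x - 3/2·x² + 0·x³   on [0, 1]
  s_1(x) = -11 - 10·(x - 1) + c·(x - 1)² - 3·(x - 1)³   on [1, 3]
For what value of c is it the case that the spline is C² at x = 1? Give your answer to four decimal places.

-1.5000

s_0''(x) = -3 + 0·x, so s_0''(1) = -3. On the right, s_1''(1) = 2c, so c = -3/2.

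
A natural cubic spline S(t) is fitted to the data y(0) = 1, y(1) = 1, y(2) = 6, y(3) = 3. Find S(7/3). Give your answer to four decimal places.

Let M_i = S''(x_i). Step sizes h_i = 1, 1, 1; slopes of the chords Δ_i = (y_(i+1) - y_i)/h_i = 0, 5, -3.
  1·M_0 + 4·M_1 + 1·M_2 = 6(Δ_1 - Δ_0) = 30
  1·M_1 + 4·M_2 + 1·M_3 = 6(Δ_2 - Δ_1) = -48
Natural end conditions: M_0 = M_3 = 0.
Solving the tridiagonal system: M_0 = 0, M_1 = 56/5, M_2 = -74/5, M_3 = 0.
On [2, 3], S(t) = 6 + 29/15·(t - 2) - 37/5·(t - 2)² + 37/15·(t - 2)³.
With (t - 2) = 1/3: S(7/3) = 479/81.

5.9136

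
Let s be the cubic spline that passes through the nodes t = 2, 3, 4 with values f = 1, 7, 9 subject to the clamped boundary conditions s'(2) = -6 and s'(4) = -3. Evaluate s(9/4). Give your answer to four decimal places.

Write m_i for s''(x_i). With h_i = 1, 1 and divided differences Δ_i = 6, 2, the continuity of s' gives the tridiagonal system
  1·m_0 + 4·m_1 + 1·m_2 = 6(Δ_1 - Δ_0) = -24
Clamped end conditions give two more equations: 2h_0·m_0 + h_0·m_1 = 6(Δ_0 - s'(2)) = 72 and h_1·m_1 + 2h_1·m_2 = 6(s'(4) - Δ_1) = -30.
Hence m_0 = 87/2, m_1 = -15, m_2 = -15/2.
On [2, 3], s(t) = 1 - 6·(t - 2) + 87/4·(t - 2)² - 39/4·(t - 2)³.
With (t - 2) = 1/4: s(9/4) = 181/256.

0.7070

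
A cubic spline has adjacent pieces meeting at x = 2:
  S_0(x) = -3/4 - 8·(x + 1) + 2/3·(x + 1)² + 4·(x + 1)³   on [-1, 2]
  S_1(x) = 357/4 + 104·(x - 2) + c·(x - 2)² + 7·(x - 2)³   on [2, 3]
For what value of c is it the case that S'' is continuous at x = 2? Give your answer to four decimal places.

S_0''(x) = 4/3 + 24·(x + 1), so S_0''(2) = 220/3. On the right, S_1''(2) = 2c, so c = 110/3.

36.6667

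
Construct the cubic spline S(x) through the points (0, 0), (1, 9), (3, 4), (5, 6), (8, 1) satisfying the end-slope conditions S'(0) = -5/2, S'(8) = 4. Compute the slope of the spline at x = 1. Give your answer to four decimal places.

9.1580

With σ_i denoting the second derivative at x_i, h_i = 1, 2, 2, 3, and Δ_i = (y_(i+1) − y_i)/h_i = 9, -5/2, 1, -5/3:
  1·σ_0 + 6·σ_1 + 2·σ_2 = 6(Δ_1 - Δ_0) = -69
  2·σ_1 + 8·σ_2 + 2·σ_3 = 6(Δ_2 - Δ_1) = 21
  2·σ_2 + 10·σ_3 + 3·σ_4 = 6(Δ_3 - Δ_2) = -16
Clamped end conditions give two more equations: 2h_0·σ_0 + h_0·σ_1 = 6(Δ_0 - S'(0)) = 69 and h_3·σ_3 + 2h_3·σ_4 = 6(S'(8) - Δ_3) = 34.
Forward elimination and back-substitution give σ_0 = 9685/212, σ_1 = -2371/106, σ_2 = 4139/424, σ_3 = -655/106, σ_4 = 5569/636.
On [1, 3], S'(x) = b_1 + 2c_1·(x - 1) + 3d_1·(x - 1)² with b_1 = Δ_1 - h_1(2σ_1 + σ_2)/6 = 3883/424, c_1 = σ_1/2 = -2371/212, d_1 = (σ_2 - σ_1)/(6h_1) = 4541/1696. So S'(1) = 3883/424.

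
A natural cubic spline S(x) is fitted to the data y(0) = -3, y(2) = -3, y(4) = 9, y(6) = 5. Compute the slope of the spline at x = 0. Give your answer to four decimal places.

With M_i denoting the second derivative at x_i, h_i = 2, 2, 2, and Δ_i = (y_(i+1) − y_i)/h_i = 0, 6, -2:
  2·M_0 + 8·M_1 + 2·M_2 = 6(Δ_1 - Δ_0) = 36
  2·M_1 + 8·M_2 + 2·M_3 = 6(Δ_2 - Δ_1) = -48
Natural end conditions: M_0 = M_3 = 0.
Forward elimination and back-substitution give M_0 = 0, M_1 = 32/5, M_2 = -38/5, M_3 = 0.
On [0, 2], S'(x) = b_0 + 2c_0·x + 3d_0·x² with b_0 = Δ_0 - h_0(2M_0 + M_1)/6 = -32/15, c_0 = M_0/2 = 0, d_0 = (M_1 - M_0)/(6h_0) = 8/15. So S'(0) = -32/15.

-2.1333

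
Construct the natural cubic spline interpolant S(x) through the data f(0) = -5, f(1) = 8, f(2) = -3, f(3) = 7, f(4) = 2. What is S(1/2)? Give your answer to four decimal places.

4.5737

Put M_i = S'' at the i-th knot. Here h = (1, 1, 1, 1) and Δ = (13, -11, 10, -5), so the interior equations h_(i-1)·M_(i-1) + 2(h_(i-1)+h_i)·M_i + h_i·M_(i+1) = 6(Δ_i − Δ_(i-1)) read
  1·M_0 + 4·M_1 + 1·M_2 = 6(Δ_1 - Δ_0) = -144
  1·M_1 + 4·M_2 + 1·M_3 = 6(Δ_2 - Δ_1) = 126
  1·M_2 + 4·M_3 + 1·M_4 = 6(Δ_3 - Δ_2) = -90
Natural end conditions: M_0 = M_4 = 0.
Hence M_0 = 0, M_1 = -1377/28, M_2 = 369/7, M_3 = -999/28, M_4 = 0.
On [0, 1], S(x) = -5 + 1187/56·x + 0·x² - 459/56·x³.
With x = 1/2: S(1/2) = 2049/448.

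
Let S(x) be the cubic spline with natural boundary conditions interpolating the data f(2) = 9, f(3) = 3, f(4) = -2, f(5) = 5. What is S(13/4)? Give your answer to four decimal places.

Let m_i = S''(x_i). Step sizes h_i = 1, 1, 1; slopes of the chords Δ_i = (y_(i+1) - y_i)/h_i = -6, -5, 7.
  1·m_0 + 4·m_1 + 1·m_2 = 6(Δ_1 - Δ_0) = 6
  1·m_1 + 4·m_2 + 1·m_3 = 6(Δ_2 - Δ_1) = 72
Natural end conditions: m_0 = m_3 = 0.
Solving: m_0 = 0, m_1 = -16/5, m_2 = 94/5, m_3 = 0.
On [3, 4], S(x) = 3 - 106/15·(x - 3) - 8/5·(x - 3)² + 11/3·(x - 3)³.
With (x - 3) = 1/4: S(13/4) = 381/320.

1.1906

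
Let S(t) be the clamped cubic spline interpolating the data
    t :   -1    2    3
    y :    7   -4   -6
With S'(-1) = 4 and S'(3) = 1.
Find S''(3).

7

Put σ_i = S'' at the i-th knot. Here h = (3, 1) and Δ = (-11/3, -2), so the interior equations h_(i-1)·σ_(i-1) + 2(h_(i-1)+h_i)·σ_i + h_i·σ_(i+1) = 6(Δ_i − Δ_(i-1)) read
  3·σ_0 + 8·σ_1 + 1·σ_2 = 6(Δ_1 - Δ_0) = 10
Clamped end conditions give two more equations: 2h_0·σ_0 + h_0·σ_1 = 6(Δ_0 - S'(-1)) = -46 and h_1·σ_1 + 2h_1·σ_2 = 6(S'(3) - Δ_1) = 18.
Hence σ_0 = -29/3, σ_1 = 4, σ_2 = 7.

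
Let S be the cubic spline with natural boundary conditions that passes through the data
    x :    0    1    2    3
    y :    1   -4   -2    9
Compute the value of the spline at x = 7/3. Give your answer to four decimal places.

Let σ_i = S''(x_i). Step sizes h_i = 1, 1, 1; slopes of the chords Δ_i = (y_(i+1) - y_i)/h_i = -5, 2, 11.
  1·σ_0 + 4·σ_1 + 1·σ_2 = 6(Δ_1 - Δ_0) = 42
  1·σ_1 + 4·σ_2 + 1·σ_3 = 6(Δ_2 - Δ_1) = 54
Natural end conditions: σ_0 = σ_3 = 0.
Hence σ_0 = 0, σ_1 = 38/5, σ_2 = 58/5, σ_3 = 0.
On [2, 3], S(x) = -2 + 107/15·(x - 2) + 29/5·(x - 2)² - 29/15·(x - 2)³.
With (x - 2) = 1/3: S(7/3) = 77/81.

0.9506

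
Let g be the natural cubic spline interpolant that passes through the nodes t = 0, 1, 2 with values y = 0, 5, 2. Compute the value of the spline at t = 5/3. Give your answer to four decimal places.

3.5926

Write M_i for g''(x_i). With h_i = 1, 1 and divided differences Δ_i = 5, -3, the continuity of g' gives the tridiagonal system
  1·M_0 + 4·M_1 + 1·M_2 = 6(Δ_1 - Δ_0) = -48
Natural end conditions: M_0 = M_2 = 0.
Forward elimination and back-substitution give M_0 = 0, M_1 = -12, M_2 = 0.
On [1, 2], g(t) = 5 + 1·(t - 1) - 6·(t - 1)² + 2·(t - 1)³.
With (t - 1) = 2/3: g(5/3) = 97/27.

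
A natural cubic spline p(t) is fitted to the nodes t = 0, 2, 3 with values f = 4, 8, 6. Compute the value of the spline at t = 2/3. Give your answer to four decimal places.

Write σ_i for p''(x_i). With h_i = 2, 1 and divided differences Δ_i = 2, -2, the continuity of p' gives the tridiagonal system
  2·σ_0 + 6·σ_1 + 1·σ_2 = 6(Δ_1 - Δ_0) = -24
Natural end conditions: σ_0 = σ_2 = 0.
Forward elimination and back-substitution give σ_0 = 0, σ_1 = -4, σ_2 = 0.
On [0, 2], p(t) = 4 + 10/3·t + 0·t² - 1/3·t³.
With t = 2/3: p(2/3) = 496/81.

6.1235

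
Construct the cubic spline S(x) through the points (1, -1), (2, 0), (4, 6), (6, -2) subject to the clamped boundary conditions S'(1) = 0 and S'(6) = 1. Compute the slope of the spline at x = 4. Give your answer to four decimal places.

-1.6957

Let M_i = S''(x_i). Step sizes h_i = 1, 2, 2; slopes of the chords Δ_i = (y_(i+1) - y_i)/h_i = 1, 3, -4.
  1·M_0 + 6·M_1 + 2·M_2 = 6(Δ_1 - Δ_0) = 12
  2·M_1 + 8·M_2 + 2·M_3 = 6(Δ_2 - Δ_1) = -42
Clamped end conditions give two more equations: 2h_0·M_0 + h_0·M_1 = 6(Δ_0 - S'(1)) = 6 and h_2·M_2 + 2h_2·M_3 = 6(S'(6) - Δ_2) = 30.
Forward elimination and back-substitution give M_0 = 10/23, M_1 = 118/23, M_2 = -221/23, M_3 = 283/23.
On [4, 6], S'(x) = b_2 + 2c_2·(x - 4) + 3d_2·(x - 4)² with b_2 = Δ_2 - h_2(2M_2 + M_3)/6 = -39/23, c_2 = M_2/2 = -221/46, d_2 = (M_3 - M_2)/(6h_2) = 42/23. So S'(4) = -39/23.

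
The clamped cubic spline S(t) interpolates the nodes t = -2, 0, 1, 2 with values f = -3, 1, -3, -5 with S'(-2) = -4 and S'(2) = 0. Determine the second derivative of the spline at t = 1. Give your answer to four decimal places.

Put M_i = S'' at the i-th knot. Here h = (2, 1, 1) and Δ = (2, -4, -2), so the interior equations h_(i-1)·M_(i-1) + 2(h_(i-1)+h_i)·M_i + h_i·M_(i+1) = 6(Δ_i − Δ_(i-1)) read
  2·M_0 + 6·M_1 + 1·M_2 = 6(Δ_1 - Δ_0) = -36
  1·M_1 + 4·M_2 + 1·M_3 = 6(Δ_2 - Δ_1) = 12
Clamped end conditions give two more equations: 2h_0·M_0 + h_0·M_1 = 6(Δ_0 - S'(-2)) = 36 and h_2·M_2 + 2h_2·M_3 = 6(S'(2) - Δ_2) = 12.
Solving: M_0 = 164/11, M_1 = -130/11, M_2 = 56/11, M_3 = 38/11.

5.0909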